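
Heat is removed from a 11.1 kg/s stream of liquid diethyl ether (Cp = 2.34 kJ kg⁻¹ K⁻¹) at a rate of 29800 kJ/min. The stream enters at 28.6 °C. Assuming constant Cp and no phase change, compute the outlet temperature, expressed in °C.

Q = 29800 kJ/min = 496.67 kJ/s
ΔT = Q/(ṁ·Cp) = 496.67/(11.1×2.34) = 19.122 K
T_out = 28.6 − 19.122 = 9.4783 °C

T_out = 9.48 °C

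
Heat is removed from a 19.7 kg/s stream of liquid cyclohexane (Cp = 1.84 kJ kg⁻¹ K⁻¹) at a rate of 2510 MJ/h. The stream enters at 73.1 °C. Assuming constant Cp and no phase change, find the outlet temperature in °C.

Q = 2510 MJ/h = 697.22 kJ/s
ΔT = Q/(ṁ·Cp) = 697.22/(19.7×1.84) = 19.235 K
T_out = 73.1 − 19.235 = 53.865 °C

T_out = 53.9 °C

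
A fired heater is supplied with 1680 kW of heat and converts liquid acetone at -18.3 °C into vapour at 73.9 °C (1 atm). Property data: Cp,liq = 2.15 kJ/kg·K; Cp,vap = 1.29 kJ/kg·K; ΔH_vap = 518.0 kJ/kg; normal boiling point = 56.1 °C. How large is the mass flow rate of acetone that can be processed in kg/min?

ṁ = 144 kg/min

Δh = 2.15×(56.1−-18.3) + 518.0 + 1.29×(73.9−56.1) = 700.92 kJ/kg
Q = 1680 kW = 1680 kJ/s = 100800 kJ/min
ṁ = Q/Δh = 100800 / 700.92 = 143.81 kg/min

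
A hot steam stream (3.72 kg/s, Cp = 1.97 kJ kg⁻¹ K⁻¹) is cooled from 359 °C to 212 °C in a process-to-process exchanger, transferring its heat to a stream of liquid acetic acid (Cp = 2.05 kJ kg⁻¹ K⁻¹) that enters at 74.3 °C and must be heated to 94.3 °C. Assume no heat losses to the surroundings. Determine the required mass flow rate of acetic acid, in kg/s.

ṁ_c = 26.3 kg/s

Heat released by hot stream: Q = 3.72 × 1.97 × (359 − 212) = 1077.3 kJ/s
Energy balance on cold side (adiabatic exchanger): Q = ṁ_c·Cp_c·(T_c,out − T_c,in)
ṁ_c = 1077.3 / [2.05 × (94.3 − 74.3)] = 26.275 kg/s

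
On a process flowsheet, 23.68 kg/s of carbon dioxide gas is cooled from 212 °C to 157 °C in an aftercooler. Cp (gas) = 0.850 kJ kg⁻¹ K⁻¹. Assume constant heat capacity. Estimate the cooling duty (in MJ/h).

Q = ṁ·Cp·ΔT = 23.68 × 0.850 × (157 − 212) = -1107 kJ/s
Cooling duty = 3985.3 MJ/h

Q_c = 3990 MJ/h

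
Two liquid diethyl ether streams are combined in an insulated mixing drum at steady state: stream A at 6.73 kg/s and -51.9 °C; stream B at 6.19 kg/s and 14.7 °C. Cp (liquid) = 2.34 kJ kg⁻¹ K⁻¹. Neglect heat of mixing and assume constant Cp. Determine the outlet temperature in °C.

Adiabatic, steady state ⇒ Σ ṁᵢCp,ᵢ(T_out − Tᵢ) = 0
Σ ṁᵢCp,ᵢTᵢ = 6.73×2.34×-51.9 + 6.19×2.34×14.7 = -604.41
Σ ṁᵢCp,ᵢ = 6.73×2.34 + 6.19×2.34 = 30.233
T_out = -604.41 / 30.233 = -19.992 °C

T_out = -20.0 °C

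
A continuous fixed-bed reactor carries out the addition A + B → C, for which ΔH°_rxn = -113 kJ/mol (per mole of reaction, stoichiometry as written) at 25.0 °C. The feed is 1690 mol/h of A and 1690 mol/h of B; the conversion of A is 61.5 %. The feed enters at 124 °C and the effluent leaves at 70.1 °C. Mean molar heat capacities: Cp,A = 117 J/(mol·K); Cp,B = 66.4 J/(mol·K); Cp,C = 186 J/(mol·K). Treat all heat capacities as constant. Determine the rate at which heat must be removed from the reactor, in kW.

Q_out = 37.2 kW

Extent of reaction ξ = 0.615 × 1690 = 1039.3 mol/h
Reaction term: ξ·ΔH°_rxn = 1039.3 × -113 = -117450 kJ/h
Sensible, feed 124→25 °C: -30685 kJ/h
Outlet flows (mol/h): A 650.65, B 650.65, C 1039.3
Sensible, products 25→70.1 °C: 14100 kJ/h
Q = ΔH = -134030 kJ/h = -37.231 kW
Heat removed = 37.231 kW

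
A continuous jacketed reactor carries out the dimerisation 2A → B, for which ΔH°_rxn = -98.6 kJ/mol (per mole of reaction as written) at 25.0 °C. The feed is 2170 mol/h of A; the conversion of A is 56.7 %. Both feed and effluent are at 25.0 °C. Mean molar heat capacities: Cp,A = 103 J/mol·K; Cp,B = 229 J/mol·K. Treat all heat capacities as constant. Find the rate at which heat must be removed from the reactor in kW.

Extent of reaction ξ = 0.567 × 2170 / 2 = 615.19 mol/h
Reaction term: ξ·ΔH°_rxn = 615.19 × -98.6 = -60658 kJ/h
Q = ΔH = -60658 kJ/h = -16.85 kW
Heat removed = 16.85 kW

Q_out = 16.8 kW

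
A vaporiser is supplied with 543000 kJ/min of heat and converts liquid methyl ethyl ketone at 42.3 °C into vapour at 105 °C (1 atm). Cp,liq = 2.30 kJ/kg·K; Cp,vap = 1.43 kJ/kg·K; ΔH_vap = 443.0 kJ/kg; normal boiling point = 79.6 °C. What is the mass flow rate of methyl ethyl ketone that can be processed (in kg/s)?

Δh = 2.30×(79.6−42.3) + 443.0 + 1.43×(105−79.6) = 565.11 kJ/kg
Q = 543000 kJ/min = 9050 kJ/s = 9050 kJ/s
ṁ = Q/Δh = 9050 / 565.11 = 16.015 kg/s

ṁ = 16.0 kg/s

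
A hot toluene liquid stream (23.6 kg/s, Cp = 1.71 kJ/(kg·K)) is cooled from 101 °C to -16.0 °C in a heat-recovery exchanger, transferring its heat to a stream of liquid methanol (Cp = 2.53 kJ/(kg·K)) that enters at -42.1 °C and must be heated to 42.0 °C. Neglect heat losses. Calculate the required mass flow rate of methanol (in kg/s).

ṁ_c = 22.2 kg/s

Heat released by hot stream: Q = 23.6 × 1.71 × (101 − -16.0) = 4721.7 kJ/s
Energy balance on cold side (adiabatic exchanger): Q = ṁ_c·Cp_c·(T_c,out − T_c,in)
ṁ_c = 4721.7 / [2.53 × (42.0 − -42.1)] = 22.191 kg/s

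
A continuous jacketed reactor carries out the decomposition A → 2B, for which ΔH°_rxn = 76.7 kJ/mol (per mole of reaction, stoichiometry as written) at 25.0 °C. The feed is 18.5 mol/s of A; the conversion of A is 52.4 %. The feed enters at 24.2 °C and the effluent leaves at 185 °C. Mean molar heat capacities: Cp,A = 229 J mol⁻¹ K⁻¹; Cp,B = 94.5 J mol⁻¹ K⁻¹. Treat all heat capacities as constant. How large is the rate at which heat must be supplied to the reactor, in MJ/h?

Extent of reaction ξ = 0.524 × 18.5 = 9.694 mol/s
Reaction term: ξ·ΔH°_rxn = 9.694 × 76.7 = 743.53 kJ/s
Sensible, feed 24.2→25 °C: 3.3892 kJ/s
Outlet flows (mol/s): A 8.806, B 19.388
Sensible, products 25→185 °C: 615.8 kJ/s
Q = ΔH = 1362.7 kJ/s = 1362.7 kW
Heat supplied = 4905.8 MJ/h

Q_in = 4910 MJ/h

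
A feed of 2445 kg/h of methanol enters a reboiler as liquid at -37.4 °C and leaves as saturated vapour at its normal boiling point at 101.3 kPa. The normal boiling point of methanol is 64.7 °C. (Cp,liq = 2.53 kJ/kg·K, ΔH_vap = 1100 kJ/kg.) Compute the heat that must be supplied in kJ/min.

Q = 55400 kJ/min

liquid -37.4→64.7 °C: 258.31 kJ/kg
vaporisation at 64.7 °C: 1100 kJ/kg
Δh = 258.31 + 1100 = 1358.3 kJ/kg
Q = ṁ·Δh = 2445 kg/h × 1358.3 kJ/kg = 3.3211e+06 kJ/h
|Q| = 922.52 kW = 55351 kJ/min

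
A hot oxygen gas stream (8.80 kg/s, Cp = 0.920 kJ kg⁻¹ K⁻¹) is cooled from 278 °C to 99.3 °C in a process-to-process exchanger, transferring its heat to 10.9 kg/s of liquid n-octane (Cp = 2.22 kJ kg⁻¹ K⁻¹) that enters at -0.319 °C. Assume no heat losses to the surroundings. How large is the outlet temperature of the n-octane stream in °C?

Heat released by hot stream: Q = 8.80 × 0.920 × (278 − 99.3) = 1446.8 kJ/s
Energy balance on cold side (adiabatic exchanger): Q = ṁ_c·Cp_c·(T_c,out − T_c,in)
T_c,out = -0.319 + 1446.8/(10.9 × 2.22) = 59.469 °C

T_c,out = 59.5 °C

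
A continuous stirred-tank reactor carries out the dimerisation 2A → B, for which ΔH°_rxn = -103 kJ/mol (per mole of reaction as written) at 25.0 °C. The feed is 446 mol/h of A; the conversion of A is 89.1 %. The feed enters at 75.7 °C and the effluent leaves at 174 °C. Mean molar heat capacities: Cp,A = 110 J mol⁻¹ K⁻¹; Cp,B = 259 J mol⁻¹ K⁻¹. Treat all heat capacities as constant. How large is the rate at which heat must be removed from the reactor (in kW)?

Q_out = 4.02 kW

Extent of reaction ξ = 0.891 × 446 / 2 = 198.69 mol/h
Reaction term: ξ·ΔH°_rxn = 198.69 × -103 = -20465 kJ/h
Sensible, feed 75.7→25 °C: -2487.3 kJ/h
Outlet flows (mol/h): A 48.614, B 198.69
Sensible, products 25→174 °C: 8464.5 kJ/h
Q = ΔH = -14488 kJ/h = -4.0245 kW
Heat removed = 4.0245 kW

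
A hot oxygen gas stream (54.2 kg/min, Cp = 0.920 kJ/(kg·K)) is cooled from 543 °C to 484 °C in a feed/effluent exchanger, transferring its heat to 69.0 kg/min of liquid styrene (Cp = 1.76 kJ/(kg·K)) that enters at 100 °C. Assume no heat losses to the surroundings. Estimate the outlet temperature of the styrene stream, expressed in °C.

T_c,out = 124 °C

Heat released by hot stream: Q = 54.2 × 0.920 × (543 − 484) = 2942 kJ/min
Energy balance on cold side (adiabatic exchanger): Q = ṁ_c·Cp_c·(T_c,out − T_c,in)
T_c,out = 100 + 2942/(69.0 × 1.76) = 124.23 °C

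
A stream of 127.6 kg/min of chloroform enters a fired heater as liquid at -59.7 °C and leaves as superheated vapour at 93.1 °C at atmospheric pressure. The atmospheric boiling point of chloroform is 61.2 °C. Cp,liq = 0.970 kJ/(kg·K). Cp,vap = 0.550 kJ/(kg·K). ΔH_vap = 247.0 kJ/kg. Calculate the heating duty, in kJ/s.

Q = 812 kJ/s

liquid -59.7→61.2 °C: 117.27 kJ/kg
vaporisation at 61.2 °C: 247 kJ/kg
vapour 61.2→93.1 °C: 17.545 kJ/kg
Δh = 117.27 + 247 + 17.545 = 381.82 kJ/kg
Q = ṁ·Δh = 127.6 kg/min × 381.82 kJ/kg = 48720 kJ/min
|Q| = 812 kW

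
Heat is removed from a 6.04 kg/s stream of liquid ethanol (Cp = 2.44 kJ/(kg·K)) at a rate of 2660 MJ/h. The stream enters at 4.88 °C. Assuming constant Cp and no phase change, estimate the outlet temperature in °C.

Q = 2660 MJ/h = 738.89 kJ/s
ΔT = Q/(ṁ·Cp) = 738.89/(6.04×2.44) = 50.136 K
T_out = 4.88 − 50.136 = -45.256 °C

T_out = -45.3 °C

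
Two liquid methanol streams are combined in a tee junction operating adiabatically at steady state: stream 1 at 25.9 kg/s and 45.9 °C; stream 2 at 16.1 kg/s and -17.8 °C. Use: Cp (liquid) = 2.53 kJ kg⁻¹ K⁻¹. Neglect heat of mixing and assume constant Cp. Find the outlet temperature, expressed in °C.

T_out = 21.5 °C

No heat crosses the boundary, so H_out = H_in.
T_out = Σ ṁᵢCp,ᵢTᵢ / Σ ṁᵢCp,ᵢ
      = 2282.6 / 106.26 = 21.482 °C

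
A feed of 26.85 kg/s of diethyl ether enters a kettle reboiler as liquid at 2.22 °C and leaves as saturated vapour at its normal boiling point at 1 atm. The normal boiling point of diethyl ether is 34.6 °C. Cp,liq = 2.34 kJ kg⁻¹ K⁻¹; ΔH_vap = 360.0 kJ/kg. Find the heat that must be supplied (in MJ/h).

liquid 2.22→34.6 °C: 75.769 kJ/kg
vaporisation at 34.6 °C: 360 kJ/kg
Δh = 75.769 + 360 = 435.77 kJ/kg
Q = ṁ·Δh = 26.85 kg/s × 435.77 kJ/kg = 11700 kJ/s
|Q| = 11700 kW = 42121 MJ/h

Q = 42100 MJ/h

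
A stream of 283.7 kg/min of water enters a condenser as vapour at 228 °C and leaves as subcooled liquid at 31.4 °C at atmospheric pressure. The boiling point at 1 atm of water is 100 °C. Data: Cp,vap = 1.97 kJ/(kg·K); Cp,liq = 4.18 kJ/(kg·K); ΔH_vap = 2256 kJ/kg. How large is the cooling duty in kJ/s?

vapour 228→100 °C: -252.16 kJ/kg
condensation at 100 °C: -2256 kJ/kg
liquid 100→31.4 °C: -286.75 kJ/kg
Δh = -252.16 + -2256 + -286.75 = -2794.9 kJ/kg
Q = ṁ·Δh = 283.7 kg/min × -2794.9 kJ/kg = -792920 kJ/min
|Q| = 13215 kW

Q_c = 13200 kJ/s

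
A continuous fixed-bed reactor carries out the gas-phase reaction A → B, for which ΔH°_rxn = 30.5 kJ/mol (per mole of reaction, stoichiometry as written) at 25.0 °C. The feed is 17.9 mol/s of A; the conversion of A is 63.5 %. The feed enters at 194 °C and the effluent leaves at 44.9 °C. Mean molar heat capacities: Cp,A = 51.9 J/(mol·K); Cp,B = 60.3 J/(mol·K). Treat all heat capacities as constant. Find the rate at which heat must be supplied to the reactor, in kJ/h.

Extent of reaction ξ = 0.635 × 17.9 = 11.366 mol/s
Reaction term: ξ·ΔH°_rxn = 11.366 × 30.5 = 346.68 kJ/s
Sensible, feed 194→25 °C: -157 kJ/s
Outlet flows (mol/s): A 6.5335, B 11.366
Sensible, products 25→44.9 °C: 20.387 kJ/s
Q = ΔH = 210.06 kJ/s = 210.06 kW
Heat supplied = 756230 kJ/h

Q_in = 756000 kJ/h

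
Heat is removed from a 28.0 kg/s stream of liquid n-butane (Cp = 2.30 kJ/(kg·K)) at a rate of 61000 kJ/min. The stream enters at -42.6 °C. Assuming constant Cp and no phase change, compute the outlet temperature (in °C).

Q = 61000 kJ/min = 1016.7 kJ/s
ΔT = Q/(ṁ·Cp) = 1016.7/(28.0×2.30) = 15.787 K
T_out = -42.6 − 15.787 = -58.387 °C

T_out = -58.4 °C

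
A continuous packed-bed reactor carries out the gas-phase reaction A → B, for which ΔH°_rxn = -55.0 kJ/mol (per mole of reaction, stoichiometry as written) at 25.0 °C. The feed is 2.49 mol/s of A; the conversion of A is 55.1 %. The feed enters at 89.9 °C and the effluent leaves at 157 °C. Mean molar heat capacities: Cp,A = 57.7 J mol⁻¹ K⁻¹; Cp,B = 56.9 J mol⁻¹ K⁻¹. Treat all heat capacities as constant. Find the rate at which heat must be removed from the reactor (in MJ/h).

Q_out = 237 MJ/h

Extent of reaction ξ = 0.551 × 2.49 = 1.372 mol/s
Reaction term: ξ·ΔH°_rxn = 1.372 × -55.0 = -75.459 kJ/s
Sensible, feed 89.9→25 °C: -9.3244 kJ/s
Outlet flows (mol/s): A 1.118, B 1.372
Sensible, products 25→157 °C: 18.82 kJ/s
Q = ΔH = -65.964 kJ/s = -65.964 kW
Heat removed = 237.47 MJ/h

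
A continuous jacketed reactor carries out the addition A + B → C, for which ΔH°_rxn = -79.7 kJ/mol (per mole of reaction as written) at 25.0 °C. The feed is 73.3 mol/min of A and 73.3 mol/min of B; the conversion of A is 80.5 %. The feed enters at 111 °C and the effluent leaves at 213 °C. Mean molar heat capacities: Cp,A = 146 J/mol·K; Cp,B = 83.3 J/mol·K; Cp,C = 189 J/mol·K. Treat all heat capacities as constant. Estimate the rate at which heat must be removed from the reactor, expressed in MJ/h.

Extent of reaction ξ = 0.805 × 73.3 = 59.007 mol/min
Reaction term: ξ·ΔH°_rxn = 59.007 × -79.7 = -4702.8 kJ/min
Sensible, feed 111→25 °C: -1445.5 kJ/min
Outlet flows (mol/min): A 14.293, B 14.293, C 59.007
Sensible, products 25→213 °C: 2712.8 kJ/min
Q = ΔH = -3435.5 kJ/min = -57.258 kW
Heat removed = 206.13 MJ/h

Q_out = 206 MJ/h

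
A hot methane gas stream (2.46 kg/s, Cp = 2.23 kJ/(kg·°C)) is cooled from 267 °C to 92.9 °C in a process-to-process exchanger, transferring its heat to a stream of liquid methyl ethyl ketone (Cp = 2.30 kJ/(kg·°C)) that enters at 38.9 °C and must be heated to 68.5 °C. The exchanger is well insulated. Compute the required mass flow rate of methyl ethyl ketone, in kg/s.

Heat released by hot stream: Q = 2.46 × 2.23 × (267 − 92.9) = 955.08 kJ/s
Energy balance on cold side (adiabatic exchanger): Q = ṁ_c·Cp_c·(T_c,out − T_c,in)
ṁ_c = 955.08 / [2.30 × (68.5 − 38.9)] = 14.029 kg/s

ṁ_c = 14.0 kg/s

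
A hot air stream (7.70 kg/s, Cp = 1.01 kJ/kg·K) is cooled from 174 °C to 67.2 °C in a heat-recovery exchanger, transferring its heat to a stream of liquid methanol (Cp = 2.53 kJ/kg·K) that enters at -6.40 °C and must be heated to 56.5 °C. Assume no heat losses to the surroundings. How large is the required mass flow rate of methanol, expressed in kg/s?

ṁ_c = 5.22 kg/s

Heat released by hot stream: Q = 7.70 × 1.01 × (174 − 67.2) = 830.58 kJ/s
Energy balance on cold side (adiabatic exchanger): Q = ṁ_c·Cp_c·(T_c,out − T_c,in)
ṁ_c = 830.58 / [2.53 × (56.5 − -6.40)] = 5.2193 kg/s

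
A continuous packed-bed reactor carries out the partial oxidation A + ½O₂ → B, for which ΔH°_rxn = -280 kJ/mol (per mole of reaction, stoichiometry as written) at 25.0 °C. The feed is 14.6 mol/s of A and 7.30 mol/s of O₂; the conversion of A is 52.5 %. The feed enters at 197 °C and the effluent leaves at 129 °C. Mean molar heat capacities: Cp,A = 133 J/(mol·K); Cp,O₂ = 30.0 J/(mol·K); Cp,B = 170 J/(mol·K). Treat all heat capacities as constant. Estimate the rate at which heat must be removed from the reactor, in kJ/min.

Extent of reaction ξ = 0.525 × 14.6 = 7.665 mol/s
Reaction term: ξ·ΔH°_rxn = 7.665 × -280 = -2146.2 kJ/s
Sensible, feed 197→25 °C: -371.66 kJ/s
Outlet flows (mol/s): A 6.935, O₂ 3.4675, B 7.665
Sensible, products 25→129 °C: 242.26 kJ/s
Q = ΔH = -2275.6 kJ/s = -2275.6 kW
Heat removed = 136540 kJ/min

Q_out = 137000 kJ/min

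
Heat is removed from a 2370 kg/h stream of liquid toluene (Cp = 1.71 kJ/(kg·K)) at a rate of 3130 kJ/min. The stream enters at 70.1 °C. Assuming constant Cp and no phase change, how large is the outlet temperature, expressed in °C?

T_out = 23.8 °C

Q = 3130 kJ/min = 187800 kJ/h
ΔT = Q/(ṁ·Cp) = 187800/(2370×1.71) = 46.339 K
T_out = 70.1 − 46.339 = 23.761 °C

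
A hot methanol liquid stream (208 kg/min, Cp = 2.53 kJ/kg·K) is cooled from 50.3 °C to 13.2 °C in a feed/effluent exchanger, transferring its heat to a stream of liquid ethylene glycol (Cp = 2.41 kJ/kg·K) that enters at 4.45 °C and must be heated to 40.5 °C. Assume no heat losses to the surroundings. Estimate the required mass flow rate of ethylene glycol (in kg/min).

ṁ_c = 225 kg/min

Heat released by hot stream: Q = 208 × 2.53 × (50.3 − 13.2) = 19524 kJ/min
Energy balance on cold side (adiabatic exchanger): Q = ṁ_c·Cp_c·(T_c,out − T_c,in)
ṁ_c = 19524 / [2.41 × (40.5 − 4.45)] = 224.72 kg/min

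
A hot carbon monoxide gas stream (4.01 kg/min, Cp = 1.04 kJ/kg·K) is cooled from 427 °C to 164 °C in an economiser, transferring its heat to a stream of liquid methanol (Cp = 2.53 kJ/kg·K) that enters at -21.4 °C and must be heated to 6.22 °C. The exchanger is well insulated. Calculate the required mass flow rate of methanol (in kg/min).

Heat released by hot stream: Q = 4.01 × 1.04 × (427 − 164) = 1096.8 kJ/min
Energy balance on cold side (adiabatic exchanger): Q = ṁ_c·Cp_c·(T_c,out − T_c,in)
ṁ_c = 1096.8 / [2.53 × (6.22 − -21.4)] = 15.696 kg/min

ṁ_c = 15.7 kg/min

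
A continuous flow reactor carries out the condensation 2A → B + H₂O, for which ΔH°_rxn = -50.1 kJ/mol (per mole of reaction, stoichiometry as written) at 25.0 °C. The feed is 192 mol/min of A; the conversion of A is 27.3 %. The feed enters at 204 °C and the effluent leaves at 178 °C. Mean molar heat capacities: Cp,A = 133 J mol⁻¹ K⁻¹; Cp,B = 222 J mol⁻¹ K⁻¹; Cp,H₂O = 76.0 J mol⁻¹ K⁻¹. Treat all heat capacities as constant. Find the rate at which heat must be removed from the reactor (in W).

Extent of reaction ξ = 0.273 × 192 / 2 = 26.208 mol/min
Reaction term: ξ·ΔH°_rxn = 26.208 × -50.1 = -1313 kJ/min
Sensible, feed 204→25 °C: -4570.9 kJ/min
Outlet flows (mol/min): A 139.58, B 26.208, H₂O 26.208
Sensible, products 25→178 °C: 4035.3 kJ/min
Q = ΔH = -1848.6 kJ/min = -30.811 kW
Heat removed = 30811 W

Q_out = 30800 W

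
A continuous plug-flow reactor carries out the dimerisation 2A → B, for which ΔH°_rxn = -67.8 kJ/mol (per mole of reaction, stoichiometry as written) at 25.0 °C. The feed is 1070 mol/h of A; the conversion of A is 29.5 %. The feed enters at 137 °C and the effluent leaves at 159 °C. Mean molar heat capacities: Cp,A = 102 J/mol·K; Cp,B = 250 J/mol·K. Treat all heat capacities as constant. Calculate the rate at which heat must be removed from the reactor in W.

Extent of reaction ξ = 0.295 × 1070 / 2 = 157.82 mol/h
Reaction term: ξ·ΔH°_rxn = 157.82 × -67.8 = -10701 kJ/h
Sensible, feed 137→25 °C: -12224 kJ/h
Outlet flows (mol/h): A 754.35, B 157.82
Sensible, products 25→159 °C: 15598 kJ/h
Q = ΔH = -7326.6 kJ/h = -2.0352 kW
Heat removed = 2035.2 W

Q_out = 2040 W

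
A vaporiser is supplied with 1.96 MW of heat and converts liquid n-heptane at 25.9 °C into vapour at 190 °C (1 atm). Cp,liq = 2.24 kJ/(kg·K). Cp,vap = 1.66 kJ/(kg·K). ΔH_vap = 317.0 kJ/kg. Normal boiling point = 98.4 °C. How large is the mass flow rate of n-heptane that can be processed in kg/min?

Δh = 2.24×(98.4−25.9) + 317.0 + 1.66×(190−98.4) = 631.46 kJ/kg
Q = 1.96 MW = 1960 kJ/s = 117600 kJ/min
ṁ = Q/Δh = 117600 / 631.46 = 186.24 kg/min

ṁ = 186 kg/min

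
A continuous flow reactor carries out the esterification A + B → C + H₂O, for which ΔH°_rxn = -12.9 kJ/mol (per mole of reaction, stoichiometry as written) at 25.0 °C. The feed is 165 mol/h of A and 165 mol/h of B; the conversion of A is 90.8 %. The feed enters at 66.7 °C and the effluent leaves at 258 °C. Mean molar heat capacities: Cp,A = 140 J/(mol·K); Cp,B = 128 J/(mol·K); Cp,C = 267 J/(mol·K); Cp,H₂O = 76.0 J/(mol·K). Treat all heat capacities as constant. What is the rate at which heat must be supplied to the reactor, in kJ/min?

Extent of reaction ξ = 0.908 × 165 = 149.82 mol/h
Reaction term: ξ·ΔH°_rxn = 149.82 × -12.9 = -1932.7 kJ/h
Sensible, feed 66.7→25 °C: -1844 kJ/h
Outlet flows (mol/h): A 15.18, B 15.18, C 149.82, H₂O 149.82
Sensible, products 25→258 °C: 12921 kJ/h
Q = ΔH = 9144.7 kJ/h = 2.5402 kW
Heat supplied = 152.41 kJ/min

Q_in = 152 kJ/min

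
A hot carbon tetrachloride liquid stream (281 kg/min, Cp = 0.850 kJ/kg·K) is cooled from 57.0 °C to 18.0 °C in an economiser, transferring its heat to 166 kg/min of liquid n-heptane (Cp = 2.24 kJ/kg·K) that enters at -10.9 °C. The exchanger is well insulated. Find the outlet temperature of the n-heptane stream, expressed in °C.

T_c,out = 14.2 °C

Heat released by hot stream: Q = 281 × 0.850 × (57.0 − 18.0) = 9315.1 kJ/min
Energy balance on cold side (adiabatic exchanger): Q = ṁ_c·Cp_c·(T_c,out − T_c,in)
T_c,out = -10.9 + 9315.1/(166 × 2.24) = 14.152 °C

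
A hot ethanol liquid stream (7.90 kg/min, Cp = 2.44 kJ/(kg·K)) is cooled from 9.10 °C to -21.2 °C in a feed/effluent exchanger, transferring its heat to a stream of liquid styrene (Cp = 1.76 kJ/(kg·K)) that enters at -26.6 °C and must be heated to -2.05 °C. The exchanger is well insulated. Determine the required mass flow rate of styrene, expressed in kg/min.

ṁ_c = 13.5 kg/min

Heat released by hot stream: Q = 7.90 × 2.44 × (9.10 − -21.2) = 584.06 kJ/min
Energy balance on cold side (adiabatic exchanger): Q = ṁ_c·Cp_c·(T_c,out − T_c,in)
ṁ_c = 584.06 / [1.76 × (-2.05 − -26.6)] = 13.517 kg/min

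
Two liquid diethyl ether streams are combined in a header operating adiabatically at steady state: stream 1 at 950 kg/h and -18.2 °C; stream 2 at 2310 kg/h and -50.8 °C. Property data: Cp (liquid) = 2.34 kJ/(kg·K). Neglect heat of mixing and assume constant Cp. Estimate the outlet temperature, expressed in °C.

No heat crosses the boundary, so H_out = H_in.
T_out = Σ ṁᵢCp,ᵢTᵢ / Σ ṁᵢCp,ᵢ
      = -315050 / 7628.4 = -41.3 °C

T_out = -41.3 °C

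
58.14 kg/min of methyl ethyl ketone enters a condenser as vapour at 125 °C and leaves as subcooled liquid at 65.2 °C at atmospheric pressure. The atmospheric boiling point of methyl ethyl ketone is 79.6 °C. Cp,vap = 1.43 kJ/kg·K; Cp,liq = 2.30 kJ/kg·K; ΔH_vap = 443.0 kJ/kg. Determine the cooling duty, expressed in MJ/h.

vapour 125→79.6 °C: -64.922 kJ/kg
condensation at 79.6 °C: -443 kJ/kg
liquid 79.6→65.2 °C: -33.12 kJ/kg
Δh = -64.922 + -443 + -33.12 = -541.04 kJ/kg
Q = ṁ·Δh = 58.14 kg/min × -541.04 kJ/kg = -31456 kJ/min
|Q| = 524.27 kW = 1887.4 MJ/h

Q_c = 1890 MJ/h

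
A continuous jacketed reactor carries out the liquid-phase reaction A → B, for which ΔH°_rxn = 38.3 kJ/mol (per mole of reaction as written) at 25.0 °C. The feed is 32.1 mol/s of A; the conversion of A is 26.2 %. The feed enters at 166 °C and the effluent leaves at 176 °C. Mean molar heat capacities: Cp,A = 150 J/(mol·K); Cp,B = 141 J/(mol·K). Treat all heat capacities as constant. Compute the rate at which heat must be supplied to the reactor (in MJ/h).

Extent of reaction ξ = 0.262 × 32.1 = 8.4102 mol/s
Reaction term: ξ·ΔH°_rxn = 8.4102 × 38.3 = 322.11 kJ/s
Sensible, feed 166→25 °C: -678.91 kJ/s
Outlet flows (mol/s): A 23.69, B 8.4102
Sensible, products 25→176 °C: 715.64 kJ/s
Q = ΔH = 358.83 kJ/s = 358.83 kW
Heat supplied = 1291.8 MJ/h

Q_in = 1290 MJ/h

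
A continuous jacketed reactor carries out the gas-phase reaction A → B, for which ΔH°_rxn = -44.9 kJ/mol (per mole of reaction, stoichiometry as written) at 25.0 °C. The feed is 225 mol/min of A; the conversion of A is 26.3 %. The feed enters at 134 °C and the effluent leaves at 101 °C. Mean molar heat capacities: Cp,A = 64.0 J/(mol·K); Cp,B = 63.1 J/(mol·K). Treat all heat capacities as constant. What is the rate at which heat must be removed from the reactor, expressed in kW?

Q_out = 52.3 kW

Extent of reaction ξ = 0.263 × 225 = 59.175 mol/min
Reaction term: ξ·ΔH°_rxn = 59.175 × -44.9 = -2657 kJ/min
Sensible, feed 134→25 °C: -1569.6 kJ/min
Outlet flows (mol/min): A 165.82, B 59.175
Sensible, products 25→101 °C: 1090.4 kJ/min
Q = ΔH = -3136.2 kJ/min = -52.27 kW
Heat removed = 52.27 kW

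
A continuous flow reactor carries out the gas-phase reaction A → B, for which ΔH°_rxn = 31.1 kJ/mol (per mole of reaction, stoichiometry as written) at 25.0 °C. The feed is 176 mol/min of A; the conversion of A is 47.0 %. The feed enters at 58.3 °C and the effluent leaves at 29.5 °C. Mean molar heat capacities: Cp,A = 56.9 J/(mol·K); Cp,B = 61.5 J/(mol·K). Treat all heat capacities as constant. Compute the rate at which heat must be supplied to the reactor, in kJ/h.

Extent of reaction ξ = 0.470 × 176 = 82.72 mol/min
Reaction term: ξ·ΔH°_rxn = 82.72 × 31.1 = 2572.6 kJ/min
Sensible, feed 58.3→25 °C: -333.48 kJ/min
Outlet flows (mol/min): A 93.28, B 82.72
Sensible, products 25→29.5 °C: 46.777 kJ/min
Q = ΔH = 2285.9 kJ/min = 38.098 kW
Heat supplied = 137150 kJ/h

Q_in = 137000 kJ/h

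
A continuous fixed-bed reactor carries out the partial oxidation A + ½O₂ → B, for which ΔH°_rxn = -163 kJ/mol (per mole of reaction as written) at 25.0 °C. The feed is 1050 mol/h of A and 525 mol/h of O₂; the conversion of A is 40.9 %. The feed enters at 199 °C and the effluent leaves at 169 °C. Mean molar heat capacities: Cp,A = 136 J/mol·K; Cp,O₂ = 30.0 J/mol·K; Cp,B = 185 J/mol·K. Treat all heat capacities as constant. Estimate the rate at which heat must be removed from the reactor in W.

Q_out = 20200 W

Extent of reaction ξ = 0.409 × 1050 = 429.45 mol/h
Reaction term: ξ·ΔH°_rxn = 429.45 × -163 = -70000 kJ/h
Sensible, feed 199→25 °C: -27588 kJ/h
Outlet flows (mol/h): A 620.55, O₂ 310.27, B 429.45
Sensible, products 25→169 °C: 24934 kJ/h
Q = ΔH = -72654 kJ/h = -20.182 kW
Heat removed = 20182 W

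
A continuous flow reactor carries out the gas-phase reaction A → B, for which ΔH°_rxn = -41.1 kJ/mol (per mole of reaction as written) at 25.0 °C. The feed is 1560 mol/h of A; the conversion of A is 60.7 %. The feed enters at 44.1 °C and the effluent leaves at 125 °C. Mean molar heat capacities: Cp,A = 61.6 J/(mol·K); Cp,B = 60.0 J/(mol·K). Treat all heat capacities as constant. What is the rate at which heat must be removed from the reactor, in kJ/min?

Q_out = 522 kJ/min

Extent of reaction ξ = 0.607 × 1560 = 946.92 mol/h
Reaction term: ξ·ΔH°_rxn = 946.92 × -41.1 = -38918 kJ/h
Sensible, feed 44.1→25 °C: -1835.4 kJ/h
Outlet flows (mol/h): A 613.08, B 946.92
Sensible, products 25→125 °C: 9458.1 kJ/h
Q = ΔH = -31296 kJ/h = -8.6933 kW
Heat removed = 521.6 kJ/min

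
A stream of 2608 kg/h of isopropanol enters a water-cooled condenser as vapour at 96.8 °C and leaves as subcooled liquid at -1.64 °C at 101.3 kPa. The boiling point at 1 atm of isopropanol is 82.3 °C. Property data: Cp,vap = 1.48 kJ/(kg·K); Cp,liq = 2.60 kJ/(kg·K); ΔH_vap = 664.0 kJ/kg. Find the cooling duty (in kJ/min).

vapour 96.8→82.3 °C: -21.46 kJ/kg
condensation at 82.3 °C: -664 kJ/kg
liquid 82.3→-1.64 °C: -218.24 kJ/kg
Δh = -21.46 + -664 + -218.24 = -903.7 kJ/kg
Q = ṁ·Δh = 2608 kg/h × -903.7 kJ/kg = -2.3569e+06 kJ/h
|Q| = 654.68 kW = 39281 kJ/min

Q_c = 39300 kJ/min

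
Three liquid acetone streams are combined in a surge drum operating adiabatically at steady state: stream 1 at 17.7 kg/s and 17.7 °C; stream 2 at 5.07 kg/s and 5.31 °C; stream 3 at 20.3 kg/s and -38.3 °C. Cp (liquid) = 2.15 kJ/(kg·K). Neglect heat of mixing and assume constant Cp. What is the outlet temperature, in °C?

T_out = -10.2 °C

Energy balance with Q = 0: Σ ṁᵢCp,ᵢ(T_out − Tᵢ) = 0
T_out = Σ ṁᵢCp,ᵢTᵢ / Σ ṁᵢCp,ᵢ
      = -940.15 / 92.601 = -10.153 °C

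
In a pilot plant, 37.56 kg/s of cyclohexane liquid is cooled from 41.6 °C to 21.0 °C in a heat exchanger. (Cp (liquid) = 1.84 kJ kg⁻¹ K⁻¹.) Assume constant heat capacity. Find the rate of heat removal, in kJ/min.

Q = ṁ·Cp·ΔT = 37.56 × 1.84 × (21.0 − 41.6) = -1423.7 kJ/s
Cooling duty = 85420 kJ/min

Q_c = 85400 kJ/min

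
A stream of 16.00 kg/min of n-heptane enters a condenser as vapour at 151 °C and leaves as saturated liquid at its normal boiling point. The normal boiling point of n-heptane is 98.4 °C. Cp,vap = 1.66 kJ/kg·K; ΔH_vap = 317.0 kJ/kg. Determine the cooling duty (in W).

Q_c = 108000 W

vapour 151→98.4 °C: -87.316 kJ/kg
condensation at 98.4 °C: -317 kJ/kg
Δh = -87.316 + -317 = -404.32 kJ/kg
Q = ṁ·Δh = 16.00 kg/min × -404.32 kJ/kg = -6469.1 kJ/min
|Q| = 107.82 kW = 107820 W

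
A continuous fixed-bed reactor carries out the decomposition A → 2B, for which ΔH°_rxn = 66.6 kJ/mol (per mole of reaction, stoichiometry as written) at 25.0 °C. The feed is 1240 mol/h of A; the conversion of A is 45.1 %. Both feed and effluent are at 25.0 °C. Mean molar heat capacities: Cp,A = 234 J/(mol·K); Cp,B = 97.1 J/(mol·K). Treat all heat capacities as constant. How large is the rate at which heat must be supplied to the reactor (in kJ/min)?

Q_in = 621 kJ/min

Extent of reaction ξ = 0.451 × 1240 = 559.24 mol/h
Reaction term: ξ·ΔH°_rxn = 559.24 × 66.6 = 37245 kJ/h
Q = ΔH = 37245 kJ/h = 10.346 kW
Heat supplied = 620.76 kJ/min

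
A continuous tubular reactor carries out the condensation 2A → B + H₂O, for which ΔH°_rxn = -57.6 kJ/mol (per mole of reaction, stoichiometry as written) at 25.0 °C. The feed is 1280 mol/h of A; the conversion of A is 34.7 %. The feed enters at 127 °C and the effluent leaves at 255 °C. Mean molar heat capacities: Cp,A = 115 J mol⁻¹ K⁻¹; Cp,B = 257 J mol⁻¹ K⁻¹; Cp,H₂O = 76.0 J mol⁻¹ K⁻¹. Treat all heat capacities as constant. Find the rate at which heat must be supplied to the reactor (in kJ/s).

Extent of reaction ξ = 0.347 × 1280 / 2 = 222.08 mol/h
Reaction term: ξ·ΔH°_rxn = 222.08 × -57.6 = -12792 kJ/h
Sensible, feed 127→25 °C: -15014 kJ/h
Outlet flows (mol/h): A 835.84, B 222.08, H₂O 222.08
Sensible, products 25→255 °C: 39117 kJ/h
Q = ΔH = 11311 kJ/h = 3.1419 kW
Heat supplied = 3.1419 kJ/s

Q_in = 3.14 kJ/s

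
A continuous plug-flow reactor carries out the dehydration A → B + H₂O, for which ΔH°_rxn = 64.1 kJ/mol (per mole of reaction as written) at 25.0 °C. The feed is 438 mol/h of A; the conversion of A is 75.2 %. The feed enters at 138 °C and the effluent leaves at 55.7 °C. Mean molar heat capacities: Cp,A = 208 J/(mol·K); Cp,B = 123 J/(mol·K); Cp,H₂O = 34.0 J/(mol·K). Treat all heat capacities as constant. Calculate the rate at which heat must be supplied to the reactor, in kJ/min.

Extent of reaction ξ = 0.752 × 438 = 329.38 mol/h
Reaction term: ξ·ΔH°_rxn = 329.38 × 64.1 = 21113 kJ/h
Sensible, feed 138→25 °C: -10295 kJ/h
Outlet flows (mol/h): A 108.62, B 329.38, H₂O 329.38
Sensible, products 25→55.7 °C: 2281.2 kJ/h
Q = ΔH = 13099 kJ/h = 3.6387 kW
Heat supplied = 218.32 kJ/min

Q_in = 218 kJ/min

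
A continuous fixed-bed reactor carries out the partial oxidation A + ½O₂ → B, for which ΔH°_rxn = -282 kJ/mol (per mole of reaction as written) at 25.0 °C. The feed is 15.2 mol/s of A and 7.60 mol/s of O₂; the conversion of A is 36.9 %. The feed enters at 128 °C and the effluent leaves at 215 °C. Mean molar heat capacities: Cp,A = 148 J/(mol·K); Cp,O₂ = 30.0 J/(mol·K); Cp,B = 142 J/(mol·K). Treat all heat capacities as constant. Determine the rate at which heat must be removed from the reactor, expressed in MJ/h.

Q_out = 5000 MJ/h

Extent of reaction ξ = 0.369 × 15.2 = 5.6088 mol/s
Reaction term: ξ·ΔH°_rxn = 5.6088 × -282 = -1581.7 kJ/s
Sensible, feed 128→25 °C: -255.19 kJ/s
Outlet flows (mol/s): A 9.5912, O₂ 4.7956, B 5.6088
Sensible, products 25→215 °C: 448.36 kJ/s
Q = ΔH = -1388.5 kJ/s = -1388.5 kW
Heat removed = 4998.6 MJ/h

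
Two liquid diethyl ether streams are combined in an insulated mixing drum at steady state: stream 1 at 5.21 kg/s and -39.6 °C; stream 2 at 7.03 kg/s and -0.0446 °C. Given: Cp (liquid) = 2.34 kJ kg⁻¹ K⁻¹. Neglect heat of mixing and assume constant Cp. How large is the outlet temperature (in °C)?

Adiabatic, steady state ⇒ Σ ṁᵢCp,ᵢ(T_out − Tᵢ) = 0
Σ ṁᵢCp,ᵢTᵢ = 5.21×2.34×-39.6 + 7.03×2.34×-0.0446 = -483.51
Σ ṁᵢCp,ᵢ = 5.21×2.34 + 7.03×2.34 = 28.642
T_out = -483.51 / 28.642 = -16.881 °C

T_out = -16.9 °C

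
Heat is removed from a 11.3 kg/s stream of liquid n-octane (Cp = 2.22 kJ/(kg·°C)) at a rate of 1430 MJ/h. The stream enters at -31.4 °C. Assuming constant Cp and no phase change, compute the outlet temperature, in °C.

Q = 1430 MJ/h = 397.22 kJ/s
ΔT = Q/(ṁ·Cp) = 397.22/(11.3×2.22) = 15.834 K
T_out = -31.4 − 15.834 = -47.234 °C

T_out = -47.2 °C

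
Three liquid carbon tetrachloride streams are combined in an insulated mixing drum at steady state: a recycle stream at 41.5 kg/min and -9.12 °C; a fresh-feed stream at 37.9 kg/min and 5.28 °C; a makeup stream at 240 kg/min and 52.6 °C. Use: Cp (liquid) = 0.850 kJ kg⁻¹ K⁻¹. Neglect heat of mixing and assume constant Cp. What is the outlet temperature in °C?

No heat crosses the boundary, so H_out = H_in.
T_out = Σ ṁᵢCp,ᵢTᵢ / Σ ṁᵢCp,ᵢ
      = 10579 / 271.49 = 38.966 °C

T_out = 39.0 °C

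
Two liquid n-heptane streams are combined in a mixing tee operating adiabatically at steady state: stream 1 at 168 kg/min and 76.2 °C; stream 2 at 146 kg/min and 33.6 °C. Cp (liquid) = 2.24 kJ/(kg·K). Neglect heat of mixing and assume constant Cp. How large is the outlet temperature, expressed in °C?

T_out = 56.4 °C

Energy balance with Q = 0: Σ ṁᵢCp,ᵢ(T_out − Tᵢ) = 0
Σ ṁᵢCp,ᵢTᵢ = 168×2.24×76.2 + 146×2.24×33.6 = 39664
Σ ṁᵢCp,ᵢ = 168×2.24 + 146×2.24 = 703.36
T_out = 39664 / 703.36 = 56.392 °C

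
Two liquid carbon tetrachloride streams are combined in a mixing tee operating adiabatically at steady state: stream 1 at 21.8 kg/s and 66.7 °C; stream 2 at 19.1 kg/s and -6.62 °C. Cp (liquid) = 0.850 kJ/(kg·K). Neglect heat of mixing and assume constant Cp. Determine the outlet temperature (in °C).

T_out = 32.5 °C

No heat crosses the boundary, so H_out = H_in.
T_out = Σ ṁᵢCp,ᵢTᵢ / Σ ṁᵢCp,ᵢ
      = 1128.5 / 34.765 = 32.46 °C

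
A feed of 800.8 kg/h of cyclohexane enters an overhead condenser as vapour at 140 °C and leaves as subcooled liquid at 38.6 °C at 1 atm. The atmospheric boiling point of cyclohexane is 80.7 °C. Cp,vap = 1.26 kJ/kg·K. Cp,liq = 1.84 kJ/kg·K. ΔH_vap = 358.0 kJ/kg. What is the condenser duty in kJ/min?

vapour 140→80.7 °C: -74.718 kJ/kg
condensation at 80.7 °C: -358 kJ/kg
liquid 80.7→38.6 °C: -77.464 kJ/kg
Δh = -74.718 + -358 + -77.464 = -510.18 kJ/kg
Q = ṁ·Δh = 800.8 kg/h × -510.18 kJ/kg = -408550 kJ/h
|Q| = 113.49 kW = 6809.2 kJ/min

Q_c = 6810 kJ/min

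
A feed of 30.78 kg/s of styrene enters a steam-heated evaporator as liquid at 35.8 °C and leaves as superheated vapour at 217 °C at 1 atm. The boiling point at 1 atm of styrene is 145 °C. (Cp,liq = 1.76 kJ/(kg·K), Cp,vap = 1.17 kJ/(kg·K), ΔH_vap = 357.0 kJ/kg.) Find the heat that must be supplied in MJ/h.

Q = 70200 MJ/h

liquid 35.8→145 °C: 192.19 kJ/kg
vaporisation at 145 °C: 357 kJ/kg
vapour 145→217 °C: 84.24 kJ/kg
Δh = 192.19 + 357 + 84.24 = 633.43 kJ/kg
Q = ṁ·Δh = 30.78 kg/s × 633.43 kJ/kg = 19497 kJ/s
|Q| = 19497 kW = 70189 MJ/h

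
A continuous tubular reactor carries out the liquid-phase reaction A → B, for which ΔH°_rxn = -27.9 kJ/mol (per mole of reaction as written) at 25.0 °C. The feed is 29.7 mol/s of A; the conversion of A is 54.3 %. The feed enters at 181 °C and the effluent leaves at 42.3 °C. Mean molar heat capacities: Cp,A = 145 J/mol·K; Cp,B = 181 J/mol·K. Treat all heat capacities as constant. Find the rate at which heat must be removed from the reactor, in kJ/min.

Q_out = 62200 kJ/min

Extent of reaction ξ = 0.543 × 29.7 = 16.127 mol/s
Reaction term: ξ·ΔH°_rxn = 16.127 × -27.9 = -449.95 kJ/s
Sensible, feed 181→25 °C: -671.81 kJ/s
Outlet flows (mol/s): A 13.573, B 16.127
Sensible, products 25→42.3 °C: 84.546 kJ/s
Q = ΔH = -1037.2 kJ/s = -1037.2 kW
Heat removed = 62233 kJ/min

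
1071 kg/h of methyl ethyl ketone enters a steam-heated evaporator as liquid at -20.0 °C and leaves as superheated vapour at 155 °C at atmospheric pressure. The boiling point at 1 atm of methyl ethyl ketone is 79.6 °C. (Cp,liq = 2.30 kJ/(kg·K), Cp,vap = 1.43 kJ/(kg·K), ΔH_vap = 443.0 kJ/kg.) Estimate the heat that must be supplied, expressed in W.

Q = 232000 W

liquid -20.0→79.6 °C: 229.08 kJ/kg
vaporisation at 79.6 °C: 443 kJ/kg
vapour 79.6→155 °C: 107.82 kJ/kg
Δh = 229.08 + 443 + 107.82 = 779.9 kJ/kg
Q = ṁ·Δh = 1071 kg/h × 779.9 kJ/kg = 835280 kJ/h
|Q| = 232.02 kW = 232020 W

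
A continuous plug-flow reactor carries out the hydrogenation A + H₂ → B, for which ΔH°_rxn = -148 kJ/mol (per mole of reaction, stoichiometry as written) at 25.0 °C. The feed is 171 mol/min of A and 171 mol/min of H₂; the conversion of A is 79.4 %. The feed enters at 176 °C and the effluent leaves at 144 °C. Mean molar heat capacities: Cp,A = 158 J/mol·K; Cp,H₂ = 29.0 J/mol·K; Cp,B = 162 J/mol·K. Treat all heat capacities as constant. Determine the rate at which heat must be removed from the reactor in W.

Extent of reaction ξ = 0.794 × 171 = 135.77 mol/min
Reaction term: ξ·ΔH°_rxn = 135.77 × -148 = -20095 kJ/min
Sensible, feed 176→25 °C: -4828.5 kJ/min
Outlet flows (mol/min): A 35.226, H₂ 35.226, B 135.77
Sensible, products 25→144 °C: 3401.3 kJ/min
Q = ΔH = -21522 kJ/min = -358.7 kW
Heat removed = 358700 W

Q_out = 359000 W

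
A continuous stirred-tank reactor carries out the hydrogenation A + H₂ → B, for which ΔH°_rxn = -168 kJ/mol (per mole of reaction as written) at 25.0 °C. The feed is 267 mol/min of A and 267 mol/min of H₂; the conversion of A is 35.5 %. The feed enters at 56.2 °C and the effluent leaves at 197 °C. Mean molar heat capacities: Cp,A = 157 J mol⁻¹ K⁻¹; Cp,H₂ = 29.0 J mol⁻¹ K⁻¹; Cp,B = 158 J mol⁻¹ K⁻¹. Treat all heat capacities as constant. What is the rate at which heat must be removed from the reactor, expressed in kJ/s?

Extent of reaction ξ = 0.355 × 267 = 94.785 mol/min
Reaction term: ξ·ΔH°_rxn = 94.785 × -168 = -15924 kJ/min
Sensible, feed 56.2→25 °C: -1549.5 kJ/min
Outlet flows (mol/min): A 172.22, H₂ 172.22, B 94.785
Sensible, products 25→197 °C: 8085.4 kJ/min
Q = ΔH = -9388 kJ/min = -156.47 kW
Heat removed = 156.47 kJ/s

Q_out = 156 kJ/s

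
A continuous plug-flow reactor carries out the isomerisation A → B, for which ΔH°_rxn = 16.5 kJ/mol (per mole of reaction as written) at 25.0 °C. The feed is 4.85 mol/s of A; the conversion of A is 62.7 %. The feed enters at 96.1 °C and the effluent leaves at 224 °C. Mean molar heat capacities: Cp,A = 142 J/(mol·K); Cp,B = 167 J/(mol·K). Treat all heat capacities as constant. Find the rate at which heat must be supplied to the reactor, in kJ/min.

Q_in = 9200 kJ/min

Extent of reaction ξ = 0.627 × 4.85 = 3.0409 mol/s
Reaction term: ξ·ΔH°_rxn = 3.0409 × 16.5 = 50.176 kJ/s
Sensible, feed 96.1→25 °C: -48.967 kJ/s
Outlet flows (mol/s): A 1.8091, B 3.0409
Sensible, products 25→224 °C: 152.18 kJ/s
Q = ΔH = 153.39 kJ/s = 153.39 kW
Heat supplied = 9203.3 kJ/min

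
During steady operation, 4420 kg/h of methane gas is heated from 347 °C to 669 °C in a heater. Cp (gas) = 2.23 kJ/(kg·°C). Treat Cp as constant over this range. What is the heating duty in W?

Q = 882000 W

Q = ṁ·Cp·ΔT = 4420 × 2.23 × (669 − 347) = 3.1738e+06 kJ/h
Converting: 3.1738e+06 / 3600 s = 881.62 kW
Heating duty = 881620 W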